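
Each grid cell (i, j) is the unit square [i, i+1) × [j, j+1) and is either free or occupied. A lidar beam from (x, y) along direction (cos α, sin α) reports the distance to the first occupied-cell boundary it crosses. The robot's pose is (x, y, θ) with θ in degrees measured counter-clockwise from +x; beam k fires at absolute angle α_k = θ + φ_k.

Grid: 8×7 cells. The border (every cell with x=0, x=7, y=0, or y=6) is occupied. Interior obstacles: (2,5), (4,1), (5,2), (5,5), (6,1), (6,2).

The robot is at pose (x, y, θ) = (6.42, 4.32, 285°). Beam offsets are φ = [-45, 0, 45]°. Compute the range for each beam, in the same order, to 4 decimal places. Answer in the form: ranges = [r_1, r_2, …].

ranges = [1.5242, 1.3666, 0.6697]

beam 1: φ=-45°, α=240°
  dir = (cos 240°, sin 240°) = (-0.5000, -0.8660); from cell (6,4)
  next x-line at t=0.8400, next y-line at t=0.3695; Δt_x=2.0000, Δt_y=1.1547
    y: enter (6,3) at t=0.3695
    x: enter (5,3) at t=0.8400
    y: enter (5,2) at t=1.5242 ← occupied
  → r_1 = 1.5242
beam 2: φ=0°, α=285°
  dir = (cos 285°, sin 285°) = (0.2588, -0.9659); from cell (6,4)
  next x-line at t=2.2409, next y-line at t=0.3313; Δt_x=3.8637, Δt_y=1.0353
    y: enter (6,3) at t=0.3313
    y: enter (6,2) at t=1.3666 ← occupied
  → r_2 = 1.3666
beam 3: φ=45°, α=330°
  dir = (cos 330°, sin 330°) = (0.8660, -0.5000); from cell (6,4)
  next x-line at t=0.6697, next y-line at t=0.6400; Δt_x=1.1547, Δt_y=2.0000
    y: enter (6,3) at t=0.6400
    x: enter (7,3) at t=0.6697 ← occupied
  → r_3 = 0.6697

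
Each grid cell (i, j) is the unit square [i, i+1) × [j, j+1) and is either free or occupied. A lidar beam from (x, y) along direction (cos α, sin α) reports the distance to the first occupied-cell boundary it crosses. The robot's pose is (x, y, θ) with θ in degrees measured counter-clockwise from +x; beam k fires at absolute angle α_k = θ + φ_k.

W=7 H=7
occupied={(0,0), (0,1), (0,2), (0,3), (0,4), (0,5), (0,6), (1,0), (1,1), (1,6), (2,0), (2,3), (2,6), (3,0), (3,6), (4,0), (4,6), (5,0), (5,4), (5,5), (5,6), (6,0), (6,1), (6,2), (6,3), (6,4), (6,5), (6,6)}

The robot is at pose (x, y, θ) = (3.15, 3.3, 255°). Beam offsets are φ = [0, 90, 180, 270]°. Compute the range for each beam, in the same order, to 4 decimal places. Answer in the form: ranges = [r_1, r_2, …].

ranges = [2.3811, 2.9505, 2.7952, 0.1553]

beam 1: φ=0°, α=255°
  dir = (cos 255°, sin 255°) = (-0.2588, -0.9659); from cell (3,3)
  next x-line at t=0.5796, next y-line at t=0.3106; Δt_x=3.8637, Δt_y=1.0353
    y: enter (3,2) at t=0.3106
    x: enter (2,2) at t=0.5796
    y: enter (2,1) at t=1.3459
    y: enter (2,0) at t=2.3811 ← occupied
  → r_1 = 2.3811
beam 2: φ=90°, α=345°
  dir = (cos 345°, sin 345°) = (0.9659, -0.2588); from cell (3,3)
  next x-line at t=0.8800, next y-line at t=1.1591; Δt_x=1.0353, Δt_y=3.8637
    x: enter (4,3) at t=0.8800
    y: enter (4,2) at t=1.1591
    x: enter (5,2) at t=1.9153
    x: enter (6,2) at t=2.9505 ← occupied
  → r_2 = 2.9505
beam 3: φ=180°, α=75°
  dir = (cos 75°, sin 75°) = (0.2588, 0.9659); from cell (3,3)
  next x-line at t=3.2841, next y-line at t=0.7247; Δt_x=3.8637, Δt_y=1.0353
    y: enter (3,4) at t=0.7247
    y: enter (3,5) at t=1.7600
    y: enter (3,6) at t=2.7952 ← occupied
  → r_3 = 2.7952
beam 4: φ=270°, α=165°
  dir = (cos 165°, sin 165°) = (-0.9659, 0.2588); from cell (3,3)
  next x-line at t=0.1553, next y-line at t=2.7046; Δt_x=1.0353, Δt_y=3.8637
    x: enter (2,3) at t=0.1553 ← occupied
  → r_4 = 0.1553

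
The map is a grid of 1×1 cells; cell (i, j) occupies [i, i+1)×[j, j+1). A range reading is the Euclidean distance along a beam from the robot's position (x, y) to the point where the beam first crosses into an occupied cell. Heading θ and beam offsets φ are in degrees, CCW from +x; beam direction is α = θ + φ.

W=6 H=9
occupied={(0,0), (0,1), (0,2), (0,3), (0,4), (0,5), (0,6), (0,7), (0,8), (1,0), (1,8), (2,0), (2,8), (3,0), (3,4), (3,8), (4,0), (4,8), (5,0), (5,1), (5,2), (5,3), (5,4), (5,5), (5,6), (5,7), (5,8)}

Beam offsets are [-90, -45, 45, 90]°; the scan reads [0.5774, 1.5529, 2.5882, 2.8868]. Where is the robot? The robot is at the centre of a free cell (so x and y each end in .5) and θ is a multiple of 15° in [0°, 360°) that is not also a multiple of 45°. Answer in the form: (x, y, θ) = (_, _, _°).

The pose lattice has 27·16 = 432 candidates. Test each by forward raycasting.
  (3.5, 6.5, 210°): beam 1 = 1.7321 ≠ 0.5774 ✗
  (3.5, 2.5, 195°): beam 1 = 1.5529 ≠ 0.5774 ✗
  (3.5, 5.5, 60°): beam 1 = 1.7321 ≠ 0.5774 ✗
  …
  (3.5, 5.5, 30°): r_1=0.5774, r_2=1.5529, r_3=2.5882, r_4=2.8868 — all match ✓
Unique over the lattice → pose = (3.5, 5.5, 30°).

(x, y, θ) = (3.5, 5.5, 30°)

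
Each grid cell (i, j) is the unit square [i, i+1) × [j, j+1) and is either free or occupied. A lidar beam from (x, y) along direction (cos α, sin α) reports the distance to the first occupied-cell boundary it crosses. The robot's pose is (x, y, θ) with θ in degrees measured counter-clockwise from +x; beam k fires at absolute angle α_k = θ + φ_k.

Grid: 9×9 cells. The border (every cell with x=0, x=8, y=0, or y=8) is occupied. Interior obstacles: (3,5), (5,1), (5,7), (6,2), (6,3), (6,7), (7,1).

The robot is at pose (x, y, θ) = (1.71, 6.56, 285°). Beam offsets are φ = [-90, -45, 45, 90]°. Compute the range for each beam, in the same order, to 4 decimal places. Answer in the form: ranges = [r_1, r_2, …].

ranges = [0.7350, 1.4200, 1.4896, 3.4061]

beam 1: φ=-90°, α=195°
  d=(-0.9659,-0.2588)  start (1,6)  tX=0.7350 tY=2.1637  stride 1/|dx|=1.0353 1/|dy|=3.8637
    cross x-line → (0,6), t=0.7350 (wall)
  → r_1 = 0.7350
beam 2: φ=-45°, α=240°
  d=(-0.5000,-0.8660)  start (1,6)  tX=1.4200 tY=0.6466  stride 1/|dx|=2.0000 1/|dy|=1.1547
    cross y-line → (1,5), t=0.6466
    cross x-line → (0,5), t=1.4200 (wall)
  → r_2 = 1.4200
beam 3: φ=45°, α=330°
  d=(0.8660,-0.5000)  start (1,6)  tX=0.3349 tY=1.1200  stride 1/|dx|=1.1547 1/|dy|=2.0000
    cross x-line → (2,6), t=0.3349
    cross y-line → (2,5), t=1.1200
    cross x-line → (3,5), t=1.4896 (wall)
  → r_3 = 1.4896
beam 4: φ=90°, α=15°
  d=(0.9659,0.2588)  start (1,6)  tX=0.3002 tY=1.7000  stride 1/|dx|=1.0353 1/|dy|=3.8637
    cross x-line → (2,6), t=0.3002
    cross x-line → (3,6), t=1.3355
    cross y-line → (3,7), t=1.7000
    cross x-line → (4,7), t=2.3708
    cross x-line → (5,7), t=3.4061 (wall)
  → r_4 = 3.4061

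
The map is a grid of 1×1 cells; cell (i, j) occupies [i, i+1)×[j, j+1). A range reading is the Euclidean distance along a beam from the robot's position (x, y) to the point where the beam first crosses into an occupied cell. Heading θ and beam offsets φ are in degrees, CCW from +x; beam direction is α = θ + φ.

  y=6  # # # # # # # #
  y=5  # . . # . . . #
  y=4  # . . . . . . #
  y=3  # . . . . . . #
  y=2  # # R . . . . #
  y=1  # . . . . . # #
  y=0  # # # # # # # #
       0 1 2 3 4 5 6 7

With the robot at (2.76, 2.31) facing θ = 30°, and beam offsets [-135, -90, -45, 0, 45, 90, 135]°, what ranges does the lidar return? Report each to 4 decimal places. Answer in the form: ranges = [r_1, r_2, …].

beam 1: φ=-135°, α=255°
  dir = (cos 255°, sin 255°) = (-0.2588, -0.9659); from cell (2,2)
  next x-line at t=2.9364, next y-line at t=0.3209; Δt_x=3.8637, Δt_y=1.0353
    y: enter (2,1) at t=0.3209
    y: enter (2,0) at t=1.3562 ← occupied
  → r_1 = 1.3562
beam 2: φ=-90°, α=300°
  dir = (cos 300°, sin 300°) = (0.5000, -0.8660); from cell (2,2)
  next x-line at t=0.4800, next y-line at t=0.3580; Δt_x=2.0000, Δt_y=1.1547
    y: enter (2,1) at t=0.3580
    x: enter (3,1) at t=0.4800
    y: enter (3,0) at t=1.5127 ← occupied
  → r_2 = 1.5127
beam 3: φ=-45°, α=345°
  dir = (cos 345°, sin 345°) = (0.9659, -0.2588); from cell (2,2)
  next x-line at t=0.2485, next y-line at t=1.1977; Δt_x=1.0353, Δt_y=3.8637
    x: enter (3,2) at t=0.2485
    y: enter (3,1) at t=1.1977
    x: enter (4,1) at t=1.2837
    x: enter (5,1) at t=2.3190
    x: enter (6,1) at t=3.3543 ← occupied
  → r_3 = 3.3543
beam 4: φ=0°, α=30°
  dir = (cos 30°, sin 30°) = (0.8660, 0.5000); from cell (2,2)
  next x-line at t=0.2771, next y-line at t=1.3800; Δt_x=1.1547, Δt_y=2.0000
    x: enter (3,2) at t=0.2771
    y: enter (3,3) at t=1.3800
    x: enter (4,3) at t=1.4318
    x: enter (5,3) at t=2.5865
    y: enter (5,4) at t=3.3800
    x: enter (6,4) at t=3.7412
    x: enter (7,4) at t=4.8959 ← occupied
  → r_4 = 4.8959
beam 5: φ=45°, α=75°
  dir = (cos 75°, sin 75°) = (0.2588, 0.9659); from cell (2,2)
  next x-line at t=0.9273, next y-line at t=0.7143; Δt_x=3.8637, Δt_y=1.0353
    y: enter (2,3) at t=0.7143
    x: enter (3,3) at t=0.9273
    y: enter (3,4) at t=1.7496
    y: enter (3,5) at t=2.7849 ← occupied
  → r_5 = 2.7849
beam 6: φ=90°, α=120°
  dir = (cos 120°, sin 120°) = (-0.5000, 0.8660); from cell (2,2)
  next x-line at t=1.5200, next y-line at t=0.7967; Δt_x=2.0000, Δt_y=1.1547
    y: enter (2,3) at t=0.7967
    x: enter (1,3) at t=1.5200
    y: enter (1,4) at t=1.9514
    y: enter (1,5) at t=3.1061
    x: enter (0,5) at t=3.5200 ← occupied
  → r_6 = 3.5200
beam 7: φ=135°, α=165°
  dir = (cos 165°, sin 165°) = (-0.9659, 0.2588); from cell (2,2)
  next x-line at t=0.7868, next y-line at t=2.6660; Δt_x=1.0353, Δt_y=3.8637
    x: enter (1,2) at t=0.7868 ← occupied
  → r_7 = 0.7868

ranges = [1.3562, 1.5127, 3.3543, 4.8959, 2.7849, 3.5200, 0.7868]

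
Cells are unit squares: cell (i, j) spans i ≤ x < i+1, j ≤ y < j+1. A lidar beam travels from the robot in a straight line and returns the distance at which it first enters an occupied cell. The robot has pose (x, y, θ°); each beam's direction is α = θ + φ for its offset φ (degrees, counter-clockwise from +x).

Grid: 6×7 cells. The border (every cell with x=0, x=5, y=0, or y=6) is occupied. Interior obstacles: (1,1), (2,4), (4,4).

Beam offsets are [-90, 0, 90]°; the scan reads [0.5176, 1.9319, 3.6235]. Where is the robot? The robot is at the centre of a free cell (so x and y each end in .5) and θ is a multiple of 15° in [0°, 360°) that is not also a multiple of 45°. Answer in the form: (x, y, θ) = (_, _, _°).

(x, y, θ) = (4.5, 1.5, 75°)

The pose lattice has 17·16 = 272 candidates. Test each by forward raycasting.
  (3.5, 1.5, 150°): beam 1 = 2.8868 ≠ 0.5176 ✗
  (1.5, 3.5, 300°): beam 1 = 0.5774 ≠ 0.5176 ✗
  (3.5, 4.5, 330°): beam 1 = 3.0000 ≠ 0.5176 ✗
  (3.5, 2.5, 165°): beam 1 = 1.9319 ≠ 0.5176 ✗
  …
  (4.5, 1.5, 75°): r_1=0.5176, r_2=1.9319, r_3=3.6235 — all match ✓
Unique over the lattice → pose = (4.5, 1.5, 75°).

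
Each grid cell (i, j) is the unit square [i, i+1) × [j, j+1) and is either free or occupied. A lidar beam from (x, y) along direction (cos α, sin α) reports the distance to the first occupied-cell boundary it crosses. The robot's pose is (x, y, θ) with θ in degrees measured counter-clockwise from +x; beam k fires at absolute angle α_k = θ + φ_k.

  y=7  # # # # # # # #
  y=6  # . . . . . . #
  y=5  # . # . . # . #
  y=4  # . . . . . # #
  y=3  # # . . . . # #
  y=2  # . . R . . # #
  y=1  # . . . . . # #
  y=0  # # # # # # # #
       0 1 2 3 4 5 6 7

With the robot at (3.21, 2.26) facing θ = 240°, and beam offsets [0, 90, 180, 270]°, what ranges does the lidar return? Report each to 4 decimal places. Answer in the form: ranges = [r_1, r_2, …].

ranges = [1.4549, 2.5200, 3.5800, 1.4800]

beam 1: φ=0°, α=240°
  cosα=-0.5000 sinα=-0.8660 | (3,2) | tMaxX 0.4200 tMaxY 0.3002 | tΔX 2.0000 tΔY 1.1547
    t=0.3002 [y] (3,1)
    t=0.4200 [x] (2,1)
    t=1.4549 [y] (2,0) — stop
  → r_1 = 1.4549
beam 2: φ=90°, α=330°
  cosα=0.8660 sinα=-0.5000 | (3,2) | tMaxX 0.9122 tMaxY 0.5200 | tΔX 1.1547 tΔY 2.0000
    t=0.5200 [y] (3,1)
    t=0.9122 [x] (4,1)
    t=2.0669 [x] (5,1)
    t=2.5200 [y] (5,0) — stop
  → r_2 = 2.5200
beam 3: φ=180°, α=60°
  cosα=0.5000 sinα=0.8660 | (3,2) | tMaxX 1.5800 tMaxY 0.8545 | tΔX 2.0000 tΔY 1.1547
    t=0.8545 [y] (3,3)
    t=1.5800 [x] (4,3)
    t=2.0092 [y] (4,4)
    t=3.1639 [y] (4,5)
    t=3.5800 [x] (5,5) — stop
  → r_3 = 3.5800
beam 4: φ=270°, α=150°
  cosα=-0.8660 sinα=0.5000 | (3,2) | tMaxX 0.2425 tMaxY 1.4800 | tΔX 1.1547 tΔY 2.0000
    t=0.2425 [x] (2,2)
    t=1.3972 [x] (1,2)
    t=1.4800 [y] (1,3) — stop
  → r_4 = 1.4800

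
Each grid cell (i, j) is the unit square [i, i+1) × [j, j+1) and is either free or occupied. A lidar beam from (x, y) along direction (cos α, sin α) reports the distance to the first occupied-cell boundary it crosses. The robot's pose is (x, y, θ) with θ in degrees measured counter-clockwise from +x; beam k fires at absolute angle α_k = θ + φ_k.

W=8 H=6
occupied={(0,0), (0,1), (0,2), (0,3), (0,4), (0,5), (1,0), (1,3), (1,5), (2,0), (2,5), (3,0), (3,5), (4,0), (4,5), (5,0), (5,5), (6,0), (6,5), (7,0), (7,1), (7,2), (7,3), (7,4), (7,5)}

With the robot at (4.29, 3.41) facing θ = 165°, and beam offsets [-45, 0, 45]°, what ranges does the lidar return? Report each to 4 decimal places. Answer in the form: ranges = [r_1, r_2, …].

beam 1: φ=-45°, α=120°
  dir = (cos 120°, sin 120°) = (-0.5000, 0.8660); from cell (4,3)
  next x-line at t=0.5800, next y-line at t=0.6813; Δt_x=2.0000, Δt_y=1.1547
    x: enter (3,3) at t=0.5800
    y: enter (3,4) at t=0.6813
    y: enter (3,5) at t=1.8360 ← occupied
  → r_1 = 1.8360
beam 2: φ=0°, α=165°
  dir = (cos 165°, sin 165°) = (-0.9659, 0.2588); from cell (4,3)
  next x-line at t=0.3002, next y-line at t=2.2796; Δt_x=1.0353, Δt_y=3.8637
    x: enter (3,3) at t=0.3002
    x: enter (2,3) at t=1.3355
    y: enter (2,4) at t=2.2796
    x: enter (1,4) at t=2.3708
    x: enter (0,4) at t=3.4061 ← occupied
  → r_2 = 3.4061
beam 3: φ=45°, α=210°
  dir = (cos 210°, sin 210°) = (-0.8660, -0.5000); from cell (4,3)
  next x-line at t=0.3349, next y-line at t=0.8200; Δt_x=1.1547, Δt_y=2.0000
    x: enter (3,3) at t=0.3349
    y: enter (3,2) at t=0.8200
    x: enter (2,2) at t=1.4896
    x: enter (1,2) at t=2.6443
    y: enter (1,1) at t=2.8200
    x: enter (0,1) at t=3.7990 ← occupied
  → r_3 = 3.7990

ranges = [1.8360, 3.4061, 3.7990]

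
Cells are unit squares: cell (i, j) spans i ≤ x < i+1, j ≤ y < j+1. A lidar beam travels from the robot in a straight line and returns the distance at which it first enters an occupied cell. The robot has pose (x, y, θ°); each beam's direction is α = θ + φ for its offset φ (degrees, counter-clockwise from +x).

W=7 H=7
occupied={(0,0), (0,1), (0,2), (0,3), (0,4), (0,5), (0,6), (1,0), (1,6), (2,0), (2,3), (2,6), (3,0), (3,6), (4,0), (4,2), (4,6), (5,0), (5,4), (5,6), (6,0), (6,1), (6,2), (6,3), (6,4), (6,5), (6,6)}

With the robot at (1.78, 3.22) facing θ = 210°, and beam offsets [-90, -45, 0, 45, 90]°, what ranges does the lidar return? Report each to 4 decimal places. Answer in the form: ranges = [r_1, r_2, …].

ranges = [1.5600, 0.8075, 0.9007, 2.2983, 2.5634]

beam 1: φ=-90°, α=120°
  dir = (cos 120°, sin 120°) = (-0.5000, 0.8660); from cell (1,3)
  next x-line at t=1.5600, next y-line at t=0.9007; Δt_x=2.0000, Δt_y=1.1547
    y: enter (1,4) at t=0.9007
    x: enter (0,4) at t=1.5600 ← occupied
  → r_1 = 1.5600
beam 2: φ=-45°, α=165°
  dir = (cos 165°, sin 165°) = (-0.9659, 0.2588); from cell (1,3)
  next x-line at t=0.8075, next y-line at t=3.0137; Δt_x=1.0353, Δt_y=3.8637
    x: enter (0,3) at t=0.8075 ← occupied
  → r_2 = 0.8075
beam 3: φ=0°, α=210°
  dir = (cos 210°, sin 210°) = (-0.8660, -0.5000); from cell (1,3)
  next x-line at t=0.9007, next y-line at t=0.4400; Δt_x=1.1547, Δt_y=2.0000
    y: enter (1,2) at t=0.4400
    x: enter (0,2) at t=0.9007 ← occupied
  → r_3 = 0.9007
beam 4: φ=45°, α=255°
  dir = (cos 255°, sin 255°) = (-0.2588, -0.9659); from cell (1,3)
  next x-line at t=3.0137, next y-line at t=0.2278; Δt_x=3.8637, Δt_y=1.0353
    y: enter (1,2) at t=0.2278
    y: enter (1,1) at t=1.2630
    y: enter (1,0) at t=2.2983 ← occupied
  → r_4 = 2.2983
beam 5: φ=90°, α=300°
  dir = (cos 300°, sin 300°) = (0.5000, -0.8660); from cell (1,3)
  next x-line at t=0.4400, next y-line at t=0.2540; Δt_x=2.0000, Δt_y=1.1547
    y: enter (1,2) at t=0.2540
    x: enter (2,2) at t=0.4400
    y: enter (2,1) at t=1.4087
    x: enter (3,1) at t=2.4400
    y: enter (3,0) at t=2.5634 ← occupied
  → r_5 = 2.5634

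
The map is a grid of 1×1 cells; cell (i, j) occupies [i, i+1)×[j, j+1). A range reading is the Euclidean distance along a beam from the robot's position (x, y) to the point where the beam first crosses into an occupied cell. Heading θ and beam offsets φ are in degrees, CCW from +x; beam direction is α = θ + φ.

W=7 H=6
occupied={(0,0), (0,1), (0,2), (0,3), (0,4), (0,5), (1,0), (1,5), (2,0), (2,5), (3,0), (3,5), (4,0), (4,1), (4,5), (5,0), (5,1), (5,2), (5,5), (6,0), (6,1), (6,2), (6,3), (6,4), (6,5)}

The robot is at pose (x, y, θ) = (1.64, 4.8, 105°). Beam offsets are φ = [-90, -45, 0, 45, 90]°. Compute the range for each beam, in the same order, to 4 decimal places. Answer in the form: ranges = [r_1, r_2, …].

ranges = [0.7727, 0.2309, 0.2071, 0.4000, 0.6626]

beam 1: φ=-90°, α=15°
  direction (0.9659, 0.2588); cell (1,4); t to first gridline: x 0.3727, y 0.7727 (then +1.0353 / +3.8637)
    (2,4) via x @ 0.3727
    (2,5) via y @ 0.7727  # hit
  → r_1 = 0.7727
beam 2: φ=-45°, α=60°
  direction (0.5000, 0.8660); cell (1,4); t to first gridline: x 0.7200, y 0.2309 (then +2.0000 / +1.1547)
    (1,5) via y @ 0.2309  # hit
  → r_2 = 0.2309
beam 3: φ=0°, α=105°
  direction (-0.2588, 0.9659); cell (1,4); t to first gridline: x 2.4728, y 0.2071 (then +3.8637 / +1.0353)
    (1,5) via y @ 0.2071  # hit
  → r_3 = 0.2071
beam 4: φ=45°, α=150°
  direction (-0.8660, 0.5000); cell (1,4); t to first gridline: x 0.7390, y 0.4000 (then +1.1547 / +2.0000)
    (1,5) via y @ 0.4000  # hit
  → r_4 = 0.4000
beam 5: φ=90°, α=195°
  direction (-0.9659, -0.2588); cell (1,4); t to first gridline: x 0.6626, y 3.0910 (then +1.0353 / +3.8637)
    (0,4) via x @ 0.6626  # hit
  → r_5 = 0.6626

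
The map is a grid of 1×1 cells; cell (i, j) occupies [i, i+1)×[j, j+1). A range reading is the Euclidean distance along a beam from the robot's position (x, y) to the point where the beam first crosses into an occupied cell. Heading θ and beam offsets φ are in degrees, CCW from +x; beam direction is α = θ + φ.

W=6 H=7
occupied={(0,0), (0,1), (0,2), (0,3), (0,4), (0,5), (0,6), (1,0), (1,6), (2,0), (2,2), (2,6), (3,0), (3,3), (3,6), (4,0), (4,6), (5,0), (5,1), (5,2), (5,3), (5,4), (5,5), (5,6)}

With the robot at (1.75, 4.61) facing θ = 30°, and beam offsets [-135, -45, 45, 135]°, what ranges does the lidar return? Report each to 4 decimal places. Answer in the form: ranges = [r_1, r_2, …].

ranges = [2.8978, 3.3646, 1.4390, 0.7765]

beam 1: φ=-135°, α=255°
  direction (-0.2588, -0.9659); cell (1,4); t to first gridline: x 2.8978, y 0.6315 (then +3.8637 / +1.0353)
    (1,3) via y @ 0.6315
    (1,2) via y @ 1.6668
    (1,1) via y @ 2.7021
    (0,1) via x @ 2.8978  # hit
  → r_1 = 2.8978
beam 2: φ=-45°, α=345°
  direction (0.9659, -0.2588); cell (1,4); t to first gridline: x 0.2588, y 2.3569 (then +1.0353 / +3.8637)
    (2,4) via x @ 0.2588
    (3,4) via x @ 1.2941
    (4,4) via x @ 2.3294
    (4,3) via y @ 2.3569
    (5,3) via x @ 3.3646  # hit
  → r_2 = 3.3646
beam 3: φ=45°, α=75°
  direction (0.2588, 0.9659); cell (1,4); t to first gridline: x 0.9659, y 0.4038 (then +3.8637 / +1.0353)
    (1,5) via y @ 0.4038
    (2,5) via x @ 0.9659
    (2,6) via y @ 1.4390  # hit
  → r_3 = 1.4390
beam 4: φ=135°, α=165°
  direction (-0.9659, 0.2588); cell (1,4); t to first gridline: x 0.7765, y 1.5068 (then +1.0353 / +3.8637)
    (0,4) via x @ 0.7765  # hit
  → r_4 = 0.7765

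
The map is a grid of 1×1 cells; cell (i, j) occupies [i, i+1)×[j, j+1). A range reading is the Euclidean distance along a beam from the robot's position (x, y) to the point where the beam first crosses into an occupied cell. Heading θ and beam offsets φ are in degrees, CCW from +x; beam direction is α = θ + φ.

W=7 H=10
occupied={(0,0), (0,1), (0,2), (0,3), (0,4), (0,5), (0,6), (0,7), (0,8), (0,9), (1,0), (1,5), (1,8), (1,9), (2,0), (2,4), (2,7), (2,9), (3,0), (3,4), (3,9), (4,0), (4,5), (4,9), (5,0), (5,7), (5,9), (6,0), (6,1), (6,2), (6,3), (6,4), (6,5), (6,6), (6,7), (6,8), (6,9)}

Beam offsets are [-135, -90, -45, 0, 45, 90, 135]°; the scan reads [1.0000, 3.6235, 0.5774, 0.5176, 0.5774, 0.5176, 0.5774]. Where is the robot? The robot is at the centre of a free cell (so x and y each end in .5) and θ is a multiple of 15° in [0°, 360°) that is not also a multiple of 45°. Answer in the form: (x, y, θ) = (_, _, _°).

(x, y, θ) = (1.5, 4.5, 15°)

The pose lattice has 33·16 = 528 candidates. Test each by forward raycasting.
  (5.5, 4.5, 300°): beam 1 = 1.5529 ≠ 1.0000 ✗
  (1.5, 1.5, 330°): beam 1 = 0.5176 ≠ 1.0000 ✗
  (4.5, 7.5, 210°): beam 1 = 1.5529 ≠ 1.0000 ✗
  (4.5, 4.5, 195°): beam 1 = 0.5774 ≠ 1.0000 ✗
  (5.5, 3.5, 15°): beam 1 = 2.8868 ≠ 1.0000 ✗
  …
  (1.5, 4.5, 15°): r_1=1.0000, r_2=3.6235, r_3=0.5774, r_4=0.5176, r_5=0.5774, r_6=0.5176, r_7=0.5774 — all match ✓
Unique over the lattice → pose = (1.5, 4.5, 15°).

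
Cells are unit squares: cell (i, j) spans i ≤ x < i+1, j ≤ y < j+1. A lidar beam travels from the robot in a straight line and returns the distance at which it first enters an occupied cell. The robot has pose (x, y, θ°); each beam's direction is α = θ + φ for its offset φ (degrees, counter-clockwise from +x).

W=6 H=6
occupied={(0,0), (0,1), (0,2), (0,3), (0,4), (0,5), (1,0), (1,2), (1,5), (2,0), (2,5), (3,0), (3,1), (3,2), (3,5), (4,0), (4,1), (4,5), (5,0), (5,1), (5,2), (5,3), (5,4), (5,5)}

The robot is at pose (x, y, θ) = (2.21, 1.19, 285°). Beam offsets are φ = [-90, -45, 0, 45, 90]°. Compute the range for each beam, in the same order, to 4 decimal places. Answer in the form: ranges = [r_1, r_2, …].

ranges = [0.7341, 0.2194, 0.1967, 0.3800, 0.8179]

beam 1: φ=-90°, α=195°
  cosα=-0.9659 sinα=-0.2588 | (2,1) | tMaxX 0.2174 tMaxY 0.7341 | tΔX 1.0353 tΔY 3.8637
    t=0.2174 [x] (1,1)
    t=0.7341 [y] (1,0) — stop
  → r_1 = 0.7341
beam 2: φ=-45°, α=240°
  cosα=-0.5000 sinα=-0.8660 | (2,1) | tMaxX 0.4200 tMaxY 0.2194 | tΔX 2.0000 tΔY 1.1547
    t=0.2194 [y] (2,0) — stop
  → r_2 = 0.2194
beam 3: φ=0°, α=285°
  cosα=0.2588 sinα=-0.9659 | (2,1) | tMaxX 3.0523 tMaxY 0.1967 | tΔX 3.8637 tΔY 1.0353
    t=0.1967 [y] (2,0) — stop
  → r_3 = 0.1967
beam 4: φ=45°, α=330°
  cosα=0.8660 sinα=-0.5000 | (2,1) | tMaxX 0.9122 tMaxY 0.3800 | tΔX 1.1547 tΔY 2.0000
    t=0.3800 [y] (2,0) — stop
  → r_4 = 0.3800
beam 5: φ=90°, α=15°
  cosα=0.9659 sinα=0.2588 | (2,1) | tMaxX 0.8179 tMaxY 3.1296 | tΔX 1.0353 tΔY 3.8637
    t=0.8179 [x] (3,1) — stop
  → r_5 = 0.8179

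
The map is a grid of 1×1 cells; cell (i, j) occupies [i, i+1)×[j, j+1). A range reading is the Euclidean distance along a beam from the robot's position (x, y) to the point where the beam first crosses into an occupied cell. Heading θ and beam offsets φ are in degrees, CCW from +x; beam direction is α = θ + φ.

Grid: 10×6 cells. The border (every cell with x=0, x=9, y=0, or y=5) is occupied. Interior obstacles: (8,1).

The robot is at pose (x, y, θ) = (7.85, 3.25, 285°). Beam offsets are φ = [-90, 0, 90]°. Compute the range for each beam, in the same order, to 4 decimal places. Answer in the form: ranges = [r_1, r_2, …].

beam 1: φ=-90°, α=195°
  cosα=-0.9659 sinα=-0.2588 | (7,3) | tMaxX 0.8800 tMaxY 0.9659 | tΔX 1.0353 tΔY 3.8637
    t=0.8800 [x] (6,3)
    t=0.9659 [y] (6,2)
    t=1.9153 [x] (5,2)
    t=2.9505 [x] (4,2)
    t=3.9858 [x] (3,2)
    t=4.8296 [y] (3,1)
    t=5.0211 [x] (2,1)
    t=6.0564 [x] (1,1)
    t=7.0916 [x] (0,1) — stop
  → r_1 = 7.0916
beam 2: φ=0°, α=285°
  cosα=0.2588 sinα=-0.9659 | (7,3) | tMaxX 0.5796 tMaxY 0.2588 | tΔX 3.8637 tΔY 1.0353
    t=0.2588 [y] (7,2)
    t=0.5796 [x] (8,2)
    t=1.2941 [y] (8,1) — stop
  → r_2 = 1.2941
beam 3: φ=90°, α=15°
  cosα=0.9659 sinα=0.2588 | (7,3) | tMaxX 0.1553 tMaxY 2.8978 | tΔX 1.0353 tΔY 3.8637
    t=0.1553 [x] (8,3)
    t=1.1906 [x] (9,3) — stop
  → r_3 = 1.1906

ranges = [7.0916, 1.2941, 1.1906]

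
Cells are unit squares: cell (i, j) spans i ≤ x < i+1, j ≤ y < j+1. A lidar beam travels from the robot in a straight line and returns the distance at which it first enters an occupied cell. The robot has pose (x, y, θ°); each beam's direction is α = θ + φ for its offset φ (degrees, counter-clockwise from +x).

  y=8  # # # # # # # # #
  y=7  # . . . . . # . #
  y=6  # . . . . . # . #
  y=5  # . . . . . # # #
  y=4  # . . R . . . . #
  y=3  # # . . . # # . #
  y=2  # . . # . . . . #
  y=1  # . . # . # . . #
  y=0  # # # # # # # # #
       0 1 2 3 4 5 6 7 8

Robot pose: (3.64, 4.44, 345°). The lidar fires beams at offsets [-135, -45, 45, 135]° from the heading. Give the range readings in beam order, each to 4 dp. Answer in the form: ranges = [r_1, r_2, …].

ranges = [1.8937, 2.8175, 2.7251, 4.1107]

beam 1: φ=-135°, α=210°
  dir = (cos 210°, sin 210°) = (-0.8660, -0.5000); from cell (3,4)
  next x-line at t=0.7390, next y-line at t=0.8800; Δt_x=1.1547, Δt_y=2.0000
    x: enter (2,4) at t=0.7390
    y: enter (2,3) at t=0.8800
    x: enter (1,3) at t=1.8937 ← occupied
  → r_1 = 1.8937
beam 2: φ=-45°, α=300°
  dir = (cos 300°, sin 300°) = (0.5000, -0.8660); from cell (3,4)
  next x-line at t=0.7200, next y-line at t=0.5081; Δt_x=2.0000, Δt_y=1.1547
    y: enter (3,3) at t=0.5081
    x: enter (4,3) at t=0.7200
    y: enter (4,2) at t=1.6628
    x: enter (5,2) at t=2.7200
    y: enter (5,1) at t=2.8175 ← occupied
  → r_2 = 2.8175
beam 3: φ=45°, α=30°
  dir = (cos 30°, sin 30°) = (0.8660, 0.5000); from cell (3,4)
  next x-line at t=0.4157, next y-line at t=1.1200; Δt_x=1.1547, Δt_y=2.0000
    x: enter (4,4) at t=0.4157
    y: enter (4,5) at t=1.1200
    x: enter (5,5) at t=1.5704
    x: enter (6,5) at t=2.7251 ← occupied
  → r_3 = 2.7251
beam 4: φ=135°, α=120°
  dir = (cos 120°, sin 120°) = (-0.5000, 0.8660); from cell (3,4)
  next x-line at t=1.2800, next y-line at t=0.6466; Δt_x=2.0000, Δt_y=1.1547
    y: enter (3,5) at t=0.6466
    x: enter (2,5) at t=1.2800
    y: enter (2,6) at t=1.8013
    y: enter (2,7) at t=2.9560
    x: enter (1,7) at t=3.2800
    y: enter (1,8) at t=4.1107 ← occupied
  → r_4 = 4.1107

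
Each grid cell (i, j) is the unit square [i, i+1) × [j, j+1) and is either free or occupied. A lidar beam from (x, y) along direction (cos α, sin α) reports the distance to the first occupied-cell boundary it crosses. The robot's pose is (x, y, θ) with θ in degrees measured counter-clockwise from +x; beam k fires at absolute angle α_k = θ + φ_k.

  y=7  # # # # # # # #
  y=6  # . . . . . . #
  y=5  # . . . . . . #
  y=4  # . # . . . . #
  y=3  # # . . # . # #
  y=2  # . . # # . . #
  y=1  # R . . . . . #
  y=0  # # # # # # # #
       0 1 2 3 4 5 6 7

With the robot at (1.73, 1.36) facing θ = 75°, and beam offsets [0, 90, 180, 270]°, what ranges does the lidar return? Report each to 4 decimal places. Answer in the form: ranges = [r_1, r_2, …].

ranges = [2.7331, 0.7558, 0.3727, 1.3909]

beam 1: φ=0°, α=75°
  d=(0.2588,0.9659)  start (1,1)  tX=1.0432 tY=0.6626  stride 1/|dx|=3.8637 1/|dy|=1.0353
    cross y-line → (1,2), t=0.6626
    cross x-line → (2,2), t=1.0432
    cross y-line → (2,3), t=1.6979
    cross y-line → (2,4), t=2.7331 (wall)
  → r_1 = 2.7331
beam 2: φ=90°, α=165°
  d=(-0.9659,0.2588)  start (1,1)  tX=0.7558 tY=2.4728  stride 1/|dx|=1.0353 1/|dy|=3.8637
    cross x-line → (0,1), t=0.7558 (wall)
  → r_2 = 0.7558
beam 3: φ=180°, α=255°
  d=(-0.2588,-0.9659)  start (1,1)  tX=2.8205 tY=0.3727  stride 1/|dx|=3.8637 1/|dy|=1.0353
    cross y-line → (1,0), t=0.3727 (wall)
  → r_3 = 0.3727
beam 4: φ=270°, α=345°
  d=(0.9659,-0.2588)  start (1,1)  tX=0.2795 tY=1.3909  stride 1/|dx|=1.0353 1/|dy|=3.8637
    cross x-line → (2,1), t=0.2795
    cross x-line → (3,1), t=1.3148
    cross y-line → (3,0), t=1.3909 (wall)
  → r_4 = 1.3909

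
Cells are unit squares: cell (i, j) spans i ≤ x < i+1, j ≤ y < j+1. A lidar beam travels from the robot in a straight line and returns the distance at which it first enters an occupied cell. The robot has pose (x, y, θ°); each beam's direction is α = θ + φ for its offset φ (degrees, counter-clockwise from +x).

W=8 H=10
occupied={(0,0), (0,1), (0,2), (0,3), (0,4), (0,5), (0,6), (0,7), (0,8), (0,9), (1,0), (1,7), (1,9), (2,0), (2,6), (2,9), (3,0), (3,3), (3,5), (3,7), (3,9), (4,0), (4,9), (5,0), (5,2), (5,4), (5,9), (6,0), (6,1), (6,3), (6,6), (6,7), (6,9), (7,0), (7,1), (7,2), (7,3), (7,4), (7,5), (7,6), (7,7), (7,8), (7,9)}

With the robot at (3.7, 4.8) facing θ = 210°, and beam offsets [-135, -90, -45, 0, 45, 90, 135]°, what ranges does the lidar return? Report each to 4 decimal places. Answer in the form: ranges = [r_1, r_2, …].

ranges = [0.2071, 0.2309, 2.7952, 3.1177, 0.8282, 2.6000, 1.3459]

beam 1: φ=-135°, α=75°
  cosα=0.2588 sinα=0.9659 | (3,4) | tMaxX 1.1591 tMaxY 0.2071 | tΔX 3.8637 tΔY 1.0353
    t=0.2071 [y] (3,5) — stop
  → r_1 = 0.2071
beam 2: φ=-90°, α=120°
  cosα=-0.5000 sinα=0.8660 | (3,4) | tMaxX 1.4000 tMaxY 0.2309 | tΔX 2.0000 tΔY 1.1547
    t=0.2309 [y] (3,5) — stop
  → r_2 = 0.2309
beam 3: φ=-45°, α=165°
  cosα=-0.9659 sinα=0.2588 | (3,4) | tMaxX 0.7247 tMaxY 0.7727 | tΔX 1.0353 tΔY 3.8637
    t=0.7247 [x] (2,4)
    t=0.7727 [y] (2,5)
    t=1.7600 [x] (1,5)
    t=2.7952 [x] (0,5) — stop
  → r_3 = 2.7952
beam 4: φ=0°, α=210°
  cosα=-0.8660 sinα=-0.5000 | (3,4) | tMaxX 0.8083 tMaxY 1.6000 | tΔX 1.1547 tΔY 2.0000
    t=0.8083 [x] (2,4)
    t=1.6000 [y] (2,3)
    t=1.9630 [x] (1,3)
    t=3.1177 [x] (0,3) — stop
  → r_4 = 3.1177
beam 5: φ=45°, α=255°
  cosα=-0.2588 sinα=-0.9659 | (3,4) | tMaxX 2.7046 tMaxY 0.8282 | tΔX 3.8637 tΔY 1.0353
    t=0.8282 [y] (3,3) — stop
  → r_5 = 0.8282
beam 6: φ=90°, α=300°
  cosα=0.5000 sinα=-0.8660 | (3,4) | tMaxX 0.6000 tMaxY 0.9238 | tΔX 2.0000 tΔY 1.1547
    t=0.6000 [x] (4,4)
    t=0.9238 [y] (4,3)
    t=2.0785 [y] (4,2)
    t=2.6000 [x] (5,2) — stop
  → r_6 = 2.6000
beam 7: φ=135°, α=345°
  cosα=0.9659 sinα=-0.2588 | (3,4) | tMaxX 0.3106 tMaxY 3.0910 | tΔX 1.0353 tΔY 3.8637
    t=0.3106 [x] (4,4)
    t=1.3459 [x] (5,4) — stop
  → r_7 = 1.3459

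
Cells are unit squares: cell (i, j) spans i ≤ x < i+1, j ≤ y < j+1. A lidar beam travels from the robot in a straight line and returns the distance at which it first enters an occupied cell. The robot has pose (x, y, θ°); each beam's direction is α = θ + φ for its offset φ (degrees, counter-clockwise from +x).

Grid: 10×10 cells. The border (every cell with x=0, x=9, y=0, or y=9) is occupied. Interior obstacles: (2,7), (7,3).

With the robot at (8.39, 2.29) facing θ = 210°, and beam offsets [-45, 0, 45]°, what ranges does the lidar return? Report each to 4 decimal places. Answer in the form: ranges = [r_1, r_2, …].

beam 1: φ=-45°, α=165°
  d=(-0.9659,0.2588)  start (8,2)  tX=0.4038 tY=2.7432  stride 1/|dx|=1.0353 1/|dy|=3.8637
    cross x-line → (7,2), t=0.4038
    cross x-line → (6,2), t=1.4390
    cross x-line → (5,2), t=2.4743
    cross y-line → (5,3), t=2.7432
    cross x-line → (4,3), t=3.5096
    cross x-line → (3,3), t=4.5449
    cross x-line → (2,3), t=5.5801
    cross y-line → (2,4), t=6.6069
    cross x-line → (1,4), t=6.6154
    cross x-line → (0,4), t=7.6507 (wall)
  → r_1 = 7.6507
beam 2: φ=0°, α=210°
  d=(-0.8660,-0.5000)  start (8,2)  tX=0.4503 tY=0.5800  stride 1/|dx|=1.1547 1/|dy|=2.0000
    cross x-line → (7,2), t=0.4503
    cross y-line → (7,1), t=0.5800
    cross x-line → (6,1), t=1.6050
    cross y-line → (6,0), t=2.5800 (wall)
  → r_2 = 2.5800
beam 3: φ=45°, α=255°
  d=(-0.2588,-0.9659)  start (8,2)  tX=1.5068 tY=0.3002  stride 1/|dx|=3.8637 1/|dy|=1.0353
    cross y-line → (8,1), t=0.3002
    cross y-line → (8,0), t=1.3355 (wall)
  → r_3 = 1.3355

ranges = [7.6507, 2.5800, 1.3355]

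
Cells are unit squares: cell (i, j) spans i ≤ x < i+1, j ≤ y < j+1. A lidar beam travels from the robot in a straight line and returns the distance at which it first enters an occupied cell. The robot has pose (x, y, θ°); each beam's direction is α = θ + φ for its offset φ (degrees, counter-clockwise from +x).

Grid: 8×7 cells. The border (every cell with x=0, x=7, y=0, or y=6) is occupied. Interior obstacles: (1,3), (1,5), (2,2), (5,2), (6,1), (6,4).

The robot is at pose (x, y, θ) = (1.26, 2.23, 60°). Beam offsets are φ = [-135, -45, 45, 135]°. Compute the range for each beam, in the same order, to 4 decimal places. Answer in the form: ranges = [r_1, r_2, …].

ranges = [1.2734, 0.7661, 0.7972, 0.2692]

beam 1: φ=-135°, α=285°
  dir = (cos 285°, sin 285°) = (0.2588, -0.9659); from cell (1,2)
  next x-line at t=2.8591, next y-line at t=0.2381; Δt_x=3.8637, Δt_y=1.0353
    y: enter (1,1) at t=0.2381
    y: enter (1,0) at t=1.2734 ← occupied
  → r_1 = 1.2734
beam 2: φ=-45°, α=15°
  dir = (cos 15°, sin 15°) = (0.9659, 0.2588); from cell (1,2)
  next x-line at t=0.7661, next y-line at t=2.9751; Δt_x=1.0353, Δt_y=3.8637
    x: enter (2,2) at t=0.7661 ← occupied
  → r_2 = 0.7661
beam 3: φ=45°, α=105°
  dir = (cos 105°, sin 105°) = (-0.2588, 0.9659); from cell (1,2)
  next x-line at t=1.0046, next y-line at t=0.7972; Δt_x=3.8637, Δt_y=1.0353
    y: enter (1,3) at t=0.7972 ← occupied
  → r_3 = 0.7972
beam 4: φ=135°, α=195°
  dir = (cos 195°, sin 195°) = (-0.9659, -0.2588); from cell (1,2)
  next x-line at t=0.2692, next y-line at t=0.8887; Δt_x=1.0353, Δt_y=3.8637
    x: enter (0,2) at t=0.2692 ← occupied
  → r_4 = 0.2692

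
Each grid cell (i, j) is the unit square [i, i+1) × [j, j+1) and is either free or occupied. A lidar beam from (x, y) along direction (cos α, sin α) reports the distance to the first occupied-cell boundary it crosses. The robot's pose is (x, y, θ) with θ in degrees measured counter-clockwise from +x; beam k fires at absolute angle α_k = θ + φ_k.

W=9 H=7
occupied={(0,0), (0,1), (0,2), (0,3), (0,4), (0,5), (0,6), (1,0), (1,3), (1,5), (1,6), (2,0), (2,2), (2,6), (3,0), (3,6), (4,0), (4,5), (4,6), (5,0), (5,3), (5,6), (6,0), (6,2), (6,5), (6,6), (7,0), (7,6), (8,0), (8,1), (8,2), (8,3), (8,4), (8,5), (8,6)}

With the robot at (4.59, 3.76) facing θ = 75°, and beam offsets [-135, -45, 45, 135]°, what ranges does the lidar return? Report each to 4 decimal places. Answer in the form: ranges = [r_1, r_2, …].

beam 1: φ=-135°, α=300°
  d=(0.5000,-0.8660)  start (4,3)  tX=0.8200 tY=0.8776  stride 1/|dx|=2.0000 1/|dy|=1.1547
    cross x-line → (5,3), t=0.8200 (wall)
  → r_1 = 0.8200
beam 2: φ=-45°, α=30°
  d=(0.8660,0.5000)  start (4,3)  tX=0.4734 tY=0.4800  stride 1/|dx|=1.1547 1/|dy|=2.0000
    cross x-line → (5,3), t=0.4734 (wall)
  → r_2 = 0.4734
beam 3: φ=45°, α=120°
  d=(-0.5000,0.8660)  start (4,3)  tX=1.1800 tY=0.2771  stride 1/|dx|=2.0000 1/|dy|=1.1547
    cross y-line → (4,4), t=0.2771
    cross x-line → (3,4), t=1.1800
    cross y-line → (3,5), t=1.4318
    cross y-line → (3,6), t=2.5865 (wall)
  → r_3 = 2.5865
beam 4: φ=135°, α=210°
  d=(-0.8660,-0.5000)  start (4,3)  tX=0.6813 tY=1.5200  stride 1/|dx|=1.1547 1/|dy|=2.0000
    cross x-line → (3,3), t=0.6813
    cross y-line → (3,2), t=1.5200
    cross x-line → (2,2), t=1.8360 (wall)
  → r_4 = 1.8360

ranges = [0.8200, 0.4734, 2.5865, 1.8360]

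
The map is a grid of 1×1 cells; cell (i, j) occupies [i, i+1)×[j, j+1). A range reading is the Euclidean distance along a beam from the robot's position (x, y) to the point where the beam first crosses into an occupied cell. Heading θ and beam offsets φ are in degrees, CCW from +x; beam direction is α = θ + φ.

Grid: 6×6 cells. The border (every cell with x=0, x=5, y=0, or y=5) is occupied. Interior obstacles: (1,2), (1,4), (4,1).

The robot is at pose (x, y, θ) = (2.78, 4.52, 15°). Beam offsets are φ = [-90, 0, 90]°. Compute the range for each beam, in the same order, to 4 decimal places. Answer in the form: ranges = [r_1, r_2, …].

ranges = [3.6442, 1.8546, 0.4969]

beam 1: φ=-90°, α=285°
  d=(0.2588,-0.9659)  start (2,4)  tX=0.8500 tY=0.5383  stride 1/|dx|=3.8637 1/|dy|=1.0353
    cross y-line → (2,3), t=0.5383
    cross x-line → (3,3), t=0.8500
    cross y-line → (3,2), t=1.5736
    cross y-line → (3,1), t=2.6089
    cross y-line → (3,0), t=3.6442 (wall)
  → r_1 = 3.6442
beam 2: φ=0°, α=15°
  d=(0.9659,0.2588)  start (2,4)  tX=0.2278 tY=1.8546  stride 1/|dx|=1.0353 1/|dy|=3.8637
    cross x-line → (3,4), t=0.2278
    cross x-line → (4,4), t=1.2630
    cross y-line → (4,5), t=1.8546 (wall)
  → r_2 = 1.8546
beam 3: φ=90°, α=105°
  d=(-0.2588,0.9659)  start (2,4)  tX=3.0137 tY=0.4969  stride 1/|dx|=3.8637 1/|dy|=1.0353
    cross y-line → (2,5), t=0.4969 (wall)
  → r_3 = 0.4969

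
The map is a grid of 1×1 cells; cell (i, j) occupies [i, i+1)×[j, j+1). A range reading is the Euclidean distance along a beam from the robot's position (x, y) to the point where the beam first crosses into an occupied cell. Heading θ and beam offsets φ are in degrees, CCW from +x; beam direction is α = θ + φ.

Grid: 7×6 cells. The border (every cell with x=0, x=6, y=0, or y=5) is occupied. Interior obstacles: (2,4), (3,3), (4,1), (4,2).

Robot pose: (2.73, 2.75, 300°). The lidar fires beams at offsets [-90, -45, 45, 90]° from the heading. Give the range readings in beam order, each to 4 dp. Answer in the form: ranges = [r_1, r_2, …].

beam 1: φ=-90°, α=210°
  direction (-0.8660, -0.5000); cell (2,2); t to first gridline: x 0.8429, y 1.5000 (then +1.1547 / +2.0000)
    (1,2) via x @ 0.8429
    (1,1) via y @ 1.5000
    (0,1) via x @ 1.9976  # hit
  → r_1 = 1.9976
beam 2: φ=-45°, α=255°
  direction (-0.2588, -0.9659); cell (2,2); t to first gridline: x 2.8205, y 0.7765 (then +3.8637 / +1.0353)
    (2,1) via y @ 0.7765
    (2,0) via y @ 1.8117  # hit
  → r_2 = 1.8117
beam 3: φ=45°, α=345°
  direction (0.9659, -0.2588); cell (2,2); t to first gridline: x 0.2795, y 2.8978 (then +1.0353 / +3.8637)
    (3,2) via x @ 0.2795
    (4,2) via x @ 1.3148  # hit
  → r_3 = 1.3148
beam 4: φ=90°, α=30°
  direction (0.8660, 0.5000); cell (2,2); t to first gridline: x 0.3118, y 0.5000 (then +1.1547 / +2.0000)
    (3,2) via x @ 0.3118
    (3,3) via y @ 0.5000  # hit
  → r_4 = 0.5000

ranges = [1.9976, 1.8117, 1.3148, 0.5000]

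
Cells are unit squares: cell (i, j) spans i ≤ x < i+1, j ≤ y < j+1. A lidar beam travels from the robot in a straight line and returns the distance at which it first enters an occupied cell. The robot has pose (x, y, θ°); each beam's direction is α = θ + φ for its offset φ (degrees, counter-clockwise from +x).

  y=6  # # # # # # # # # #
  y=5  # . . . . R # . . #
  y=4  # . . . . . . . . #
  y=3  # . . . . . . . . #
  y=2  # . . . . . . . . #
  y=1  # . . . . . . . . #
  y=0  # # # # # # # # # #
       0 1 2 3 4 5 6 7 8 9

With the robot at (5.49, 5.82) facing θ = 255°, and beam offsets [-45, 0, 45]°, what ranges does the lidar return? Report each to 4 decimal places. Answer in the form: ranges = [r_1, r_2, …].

ranges = [5.1846, 4.9900, 5.5657]

beam 1: φ=-45°, α=210°
  direction (-0.8660, -0.5000); cell (5,5); t to first gridline: x 0.5658, y 1.6400 (then +1.1547 / +2.0000)
    (4,5) via x @ 0.5658
    (4,4) via y @ 1.6400
    (3,4) via x @ 1.7205
    (2,4) via x @ 2.8752
    (2,3) via y @ 3.6400
    (1,3) via x @ 4.0299
    (0,3) via x @ 5.1846  # hit
  → r_1 = 5.1846
beam 2: φ=0°, α=255°
  direction (-0.2588, -0.9659); cell (5,5); t to first gridline: x 1.8932, y 0.8489 (then +3.8637 / +1.0353)
    (5,4) via y @ 0.8489
    (5,3) via y @ 1.8842
    (4,3) via x @ 1.8932
    (4,2) via y @ 2.9195
    (4,1) via y @ 3.9548
    (4,0) via y @ 4.9900  # hit
  → r_2 = 4.9900
beam 3: φ=45°, α=300°
  direction (0.5000, -0.8660); cell (5,5); t to first gridline: x 1.0200, y 0.9469 (then +2.0000 / +1.1547)
    (5,4) via y @ 0.9469
    (6,4) via x @ 1.0200
    (6,3) via y @ 2.1016
    (7,3) via x @ 3.0200
    (7,2) via y @ 3.2563
    (7,1) via y @ 4.4110
    (8,1) via x @ 5.0200
    (8,0) via y @ 5.5657  # hit
  → r_3 = 5.5657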